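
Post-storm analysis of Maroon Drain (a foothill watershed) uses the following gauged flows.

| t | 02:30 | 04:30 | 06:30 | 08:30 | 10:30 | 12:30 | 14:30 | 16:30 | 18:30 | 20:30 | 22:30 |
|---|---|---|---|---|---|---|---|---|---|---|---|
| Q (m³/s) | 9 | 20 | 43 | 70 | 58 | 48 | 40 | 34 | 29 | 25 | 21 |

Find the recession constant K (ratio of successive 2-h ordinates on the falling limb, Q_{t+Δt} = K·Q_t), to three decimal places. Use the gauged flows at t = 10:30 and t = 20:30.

K ≈ 0.845

Using the recession-limb readings at t = 10:30 and t = 20:30: Q falls from 58 to 25 m³/s over 5 intervals.
K = (Q₂/Q₁)^(1/5) = (25/58)^(1/5) = 0.845.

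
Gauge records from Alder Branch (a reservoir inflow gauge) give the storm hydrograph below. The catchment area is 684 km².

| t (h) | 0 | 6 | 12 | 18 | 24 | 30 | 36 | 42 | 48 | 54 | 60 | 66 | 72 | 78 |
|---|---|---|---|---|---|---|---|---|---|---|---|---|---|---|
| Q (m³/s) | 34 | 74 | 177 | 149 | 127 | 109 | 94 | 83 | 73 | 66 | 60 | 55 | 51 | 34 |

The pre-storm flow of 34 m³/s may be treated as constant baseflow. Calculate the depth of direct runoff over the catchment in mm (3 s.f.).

d ≈ 22.4 mm

Direct runoff: 0.0, 40.0, 143.0, 115.0, 93.0, 75.0, 60.0, 49.0, 39.0, 32.0, 26.0, 21.0, 17.0, 0.0 m³/s; ΣQ_DR = 710.0 m³/s.
V = ΣQ_DR · Δt = 710.0 × 21600 s = 1.534 × 10^7 m³.
Over A = 684 km², depth = V / A = 22.4 mm.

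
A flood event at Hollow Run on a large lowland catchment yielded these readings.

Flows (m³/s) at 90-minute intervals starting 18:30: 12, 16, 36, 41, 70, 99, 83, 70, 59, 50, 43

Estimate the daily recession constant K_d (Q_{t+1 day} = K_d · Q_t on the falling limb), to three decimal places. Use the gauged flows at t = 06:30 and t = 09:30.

K_d ≈ 0.080

Between t = 06:30 and t = 09:30 the flow falls from 59 to 43 m³/s over 2×1.5 h = 3 h.
Per-interval ratio K = (43/59)^(1/2) = 0.8537; K_d = K^(24/1.5) = 0.080.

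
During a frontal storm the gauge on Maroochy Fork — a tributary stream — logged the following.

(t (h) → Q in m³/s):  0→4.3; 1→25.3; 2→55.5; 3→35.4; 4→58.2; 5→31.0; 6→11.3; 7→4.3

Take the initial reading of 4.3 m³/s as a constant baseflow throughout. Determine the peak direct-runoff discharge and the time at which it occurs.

Q_p = 53.9 m³/s at t = 4 h

Subtracting baseflow gives direct-runoff ordinates: 0.0, 21.0, 51.2, 31.1, 53.9, 26.7, 7.0, 0.0 m³/s.
The maximum is 53.9 m³/s, occurring at the reading for t = 4 h.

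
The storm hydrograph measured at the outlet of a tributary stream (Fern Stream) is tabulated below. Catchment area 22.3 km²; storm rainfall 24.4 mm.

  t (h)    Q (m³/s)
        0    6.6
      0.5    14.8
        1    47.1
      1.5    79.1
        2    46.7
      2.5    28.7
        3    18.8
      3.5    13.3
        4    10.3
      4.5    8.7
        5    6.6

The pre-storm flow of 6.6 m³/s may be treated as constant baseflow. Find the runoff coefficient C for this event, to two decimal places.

C ≈ 0.69

ΣQ_DR = 208.1 m³/s; V = ΣQ_DR·Δt = 3.746 × 10^5 m³.
Runoff depth d = V / A = 16.80 mm.
C = d / P = 16.80 / 24.4 = 0.69.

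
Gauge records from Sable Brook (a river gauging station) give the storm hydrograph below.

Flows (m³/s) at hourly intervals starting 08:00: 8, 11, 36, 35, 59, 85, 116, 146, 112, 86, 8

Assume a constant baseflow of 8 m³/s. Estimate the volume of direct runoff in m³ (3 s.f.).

Direct-runoff ordinates (Q − Q_b): 0.0, 3.0, 28.0, 27.0, 51.0, 77.0, 108.0, 138.0, 104.0, 78.0, 0.0 m³/s.
ΣQ_DR = 614.0 m³/s.
With Δt = 1 h = 3600 s, V = ΣQ_DR · Δt = 614.0 × 3600 = 2.21 × 10^6 m³.

V ≈ 2.21 × 10^6 m³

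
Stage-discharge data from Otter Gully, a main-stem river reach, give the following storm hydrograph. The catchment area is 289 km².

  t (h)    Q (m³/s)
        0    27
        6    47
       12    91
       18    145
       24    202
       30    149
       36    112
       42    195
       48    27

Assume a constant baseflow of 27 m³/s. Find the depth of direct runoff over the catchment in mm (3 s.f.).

d ≈ 56.2 mm

Direct runoff: 0.0, 20.0, 64.0, 118.0, 175.0, 122.0, 85.0, 168.0, 0.0 m³/s; ΣQ_DR = 752.0 m³/s.
V = ΣQ_DR · Δt = 752.0 × 21600 s = 1.624 × 10^7 m³.
Over A = 289 km², depth = V / A = 56.2 mm.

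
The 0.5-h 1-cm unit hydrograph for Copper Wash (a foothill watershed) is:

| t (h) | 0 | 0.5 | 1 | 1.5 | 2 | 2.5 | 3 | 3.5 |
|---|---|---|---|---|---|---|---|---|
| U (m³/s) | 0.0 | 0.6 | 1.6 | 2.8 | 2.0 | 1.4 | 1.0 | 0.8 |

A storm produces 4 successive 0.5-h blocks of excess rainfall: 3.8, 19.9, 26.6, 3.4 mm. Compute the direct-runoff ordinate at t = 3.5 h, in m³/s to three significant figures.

By discrete convolution, Q_j = Σ (P_i / 10 mm) · U_{j−i}.
At t = 3.5 h (j=7): Q = (3.8/10)·0.8 + (19.9/10)·1.0 + (26.6/10)·1.4 + (3.4/10)·2.0 = 6.70 m³/s.

Q ≈ 6.70 m³/s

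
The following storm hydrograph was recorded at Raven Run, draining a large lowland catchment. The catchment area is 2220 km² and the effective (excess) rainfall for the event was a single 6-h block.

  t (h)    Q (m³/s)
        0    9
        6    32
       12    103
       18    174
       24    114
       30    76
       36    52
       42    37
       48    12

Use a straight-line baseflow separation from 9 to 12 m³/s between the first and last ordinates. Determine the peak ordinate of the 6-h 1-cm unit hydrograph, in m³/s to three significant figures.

Direct runoff: 0.00, 22.62, 93.25, 163.88, 103.50, 65.12, 40.75, 25.38, 0.00 m³/s; ΣQ_DR = 514.5 m³/s, peak = 163.88 m³/s.
Runoff depth d = ΣQ_DR·Δt / A = 514.5 × 21600 / (2220 km²) = 5.006 mm.
The 1-cm UH is the DRH scaled by (10 mm)/d, so U_p = 163.88 × 10/5.006 = 327 m³/s.

U_p ≈ 327 m³/s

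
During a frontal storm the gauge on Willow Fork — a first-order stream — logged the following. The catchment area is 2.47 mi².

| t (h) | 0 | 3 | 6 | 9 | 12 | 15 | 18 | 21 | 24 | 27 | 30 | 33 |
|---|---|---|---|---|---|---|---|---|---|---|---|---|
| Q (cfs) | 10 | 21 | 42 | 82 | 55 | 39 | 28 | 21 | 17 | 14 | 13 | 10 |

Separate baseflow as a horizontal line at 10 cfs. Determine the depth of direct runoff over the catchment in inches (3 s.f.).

Direct runoff: 0.0, 11.0, 32.0, 72.0, 45.0, 29.0, 18.0, 11.0, 7.0, 4.0, 3.0, 0.0 cfs; ΣQ_DR = 232.0 cfs.
V = ΣQ_DR · Δt = 232.0 × 10800 s = 2.506 × 10^6 ft³.
Over A = 2.47 mi², depth = V / A = 0.437 in.

d ≈ 0.437 in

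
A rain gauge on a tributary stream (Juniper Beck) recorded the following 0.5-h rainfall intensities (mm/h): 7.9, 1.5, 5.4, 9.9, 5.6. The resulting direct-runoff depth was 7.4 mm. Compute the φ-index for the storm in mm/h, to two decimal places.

φ ≈ 3.50 mm/h

Only the 4 blocks with intensity above φ contribute runoff: 7.9, 5.4, 9.9, 5.6 mm/h.
Σ(I−φ)·Δt = d  ⇒  (7.9+5.4+9.9+5.6 − 4φ)·0.5 = 7.4
φ = (28.80 − 7.4/0.5) / 4 = 3.50 mm/h.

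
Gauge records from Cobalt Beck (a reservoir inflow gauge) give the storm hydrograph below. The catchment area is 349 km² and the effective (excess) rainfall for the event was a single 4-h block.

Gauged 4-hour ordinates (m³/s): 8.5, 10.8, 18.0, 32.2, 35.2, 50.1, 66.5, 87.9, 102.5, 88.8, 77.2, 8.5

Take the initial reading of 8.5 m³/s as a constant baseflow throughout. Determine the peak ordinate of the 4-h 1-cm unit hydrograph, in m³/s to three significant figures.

Direct runoff: 0.0, 2.3, 9.5, 23.7, 26.7, 41.6, 58.0, 79.4, 94.0, 80.3, 68.7, 0.0 m³/s; ΣQ_DR = 484.2 m³/s, peak = 94.0 m³/s.
Runoff depth d = ΣQ_DR·Δt / A = 484.2 × 14400 / (349 km²) = 19.98 mm.
The 1-cm UH is the DRH scaled by (10 mm)/d, so U_p = 94.0 × 10/19.98 = 47.1 m³/s.

U_p ≈ 47.1 m³/s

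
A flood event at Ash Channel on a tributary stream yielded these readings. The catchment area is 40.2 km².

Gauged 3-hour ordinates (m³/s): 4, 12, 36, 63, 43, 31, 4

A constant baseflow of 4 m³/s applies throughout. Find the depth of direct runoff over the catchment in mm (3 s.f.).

d ≈ 44.3 mm

Direct runoff: 0.0, 8.0, 32.0, 59.0, 39.0, 27.0, 0.0 m³/s; ΣQ_DR = 165.0 m³/s.
V = ΣQ_DR · Δt = 165.0 × 10800 s = 1.782 × 10^6 m³.
Over A = 40.2 km², depth = V / A = 44.3 mm.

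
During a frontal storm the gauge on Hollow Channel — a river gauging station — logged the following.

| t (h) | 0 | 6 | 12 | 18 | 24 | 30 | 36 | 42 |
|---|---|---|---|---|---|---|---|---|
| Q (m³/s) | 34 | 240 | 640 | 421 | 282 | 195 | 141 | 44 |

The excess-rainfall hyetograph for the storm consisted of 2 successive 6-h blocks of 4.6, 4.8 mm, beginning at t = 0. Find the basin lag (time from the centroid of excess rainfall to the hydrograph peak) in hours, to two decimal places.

Centroid of excess rainfall: t_c = Σ P_i·t̄_i / ΣP_i = 6.0638 h (block centres at 3, 9 h).
Hydrograph peak occurs at t = 12 h, so basin lag t_L = 12 − 6.0638 = 5.94 h.

t_L ≈ 5.94 h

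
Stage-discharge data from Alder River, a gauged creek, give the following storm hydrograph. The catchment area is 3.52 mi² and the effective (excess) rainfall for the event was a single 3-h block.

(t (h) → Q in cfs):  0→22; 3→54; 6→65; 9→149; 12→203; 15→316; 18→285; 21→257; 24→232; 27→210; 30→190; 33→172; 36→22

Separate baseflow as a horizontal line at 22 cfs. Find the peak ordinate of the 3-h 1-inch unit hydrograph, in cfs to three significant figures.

Direct runoff: 0.0, 32.0, 43.0, 127.0, 181.0, 294.0, 263.0, 235.0, 210.0, 188.0, 168.0, 150.0, 0.0 cfs; ΣQ_DR = 1891 cfs, peak = 294.0 cfs.
Runoff depth d = ΣQ_DR·Δt / A = 1891 × 10800 / (3.52 mi²) = 2.497 in.
The 1-inch UH is the DRH scaled by (1 in)/d, so U_p = 294.0 × 1/2.497 = 118 cfs.

U_p ≈ 118 cfs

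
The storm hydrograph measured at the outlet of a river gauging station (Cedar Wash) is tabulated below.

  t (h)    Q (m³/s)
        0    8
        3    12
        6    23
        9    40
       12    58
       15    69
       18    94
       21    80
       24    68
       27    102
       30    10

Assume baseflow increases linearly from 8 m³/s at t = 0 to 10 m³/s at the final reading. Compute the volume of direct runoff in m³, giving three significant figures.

V ≈ 5.02 × 10^6 m³

Direct-runoff ordinates (Q − Q_b): 0.00, 3.80, 14.60, 31.40, 49.20, 60.00, 84.80, 70.60, 58.40, 92.20, 0.00 m³/s.
ΣQ_DR = 465.0 m³/s.
With Δt = 3 h = 10800 s, V = ΣQ_DR · Δt = 465.0 × 10800 = 5.02 × 10^6 m³.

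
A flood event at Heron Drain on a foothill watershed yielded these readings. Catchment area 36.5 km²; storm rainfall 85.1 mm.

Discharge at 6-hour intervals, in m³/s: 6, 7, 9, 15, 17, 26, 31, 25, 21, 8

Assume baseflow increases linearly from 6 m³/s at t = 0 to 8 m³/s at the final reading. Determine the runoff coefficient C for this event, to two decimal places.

C ≈ 0.66

ΣQ_DR = 95.00 m³/s; V = ΣQ_DR·Δt = 2.052 × 10^6 m³.
Runoff depth d = V / A = 56.22 mm.
C = d / P = 56.22 / 85.1 = 0.66.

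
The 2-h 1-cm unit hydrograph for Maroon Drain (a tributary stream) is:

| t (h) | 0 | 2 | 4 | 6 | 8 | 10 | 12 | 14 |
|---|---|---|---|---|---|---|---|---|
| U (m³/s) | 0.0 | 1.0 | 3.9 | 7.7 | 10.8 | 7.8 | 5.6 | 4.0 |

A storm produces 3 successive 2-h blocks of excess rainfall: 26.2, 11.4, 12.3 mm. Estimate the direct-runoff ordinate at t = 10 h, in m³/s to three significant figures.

Q ≈ 42.2 m³/s

By discrete convolution, Q_j = Σ (P_i / 10 mm) · U_{j−i}.
At t = 10 h (j=5): Q = (26.2/10)·7.8 + (11.4/10)·10.8 + (12.3/10)·7.7 = 42.2 m³/s.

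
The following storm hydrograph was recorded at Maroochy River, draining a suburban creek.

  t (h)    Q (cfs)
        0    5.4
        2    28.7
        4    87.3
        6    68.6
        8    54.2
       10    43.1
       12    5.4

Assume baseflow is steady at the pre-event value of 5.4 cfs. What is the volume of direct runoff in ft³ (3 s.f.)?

V ≈ 1.84 × 10^6 ft³

Direct-runoff ordinates (Q − Q_b): 0.0, 23.3, 81.9, 63.2, 48.8, 37.7, 0.0 cfs.
ΣQ_DR = 254.9 cfs.
With Δt = 2 h = 7200 s, V = ΣQ_DR · Δt = 254.9 × 7200 = 1.84 × 10^6 ft³.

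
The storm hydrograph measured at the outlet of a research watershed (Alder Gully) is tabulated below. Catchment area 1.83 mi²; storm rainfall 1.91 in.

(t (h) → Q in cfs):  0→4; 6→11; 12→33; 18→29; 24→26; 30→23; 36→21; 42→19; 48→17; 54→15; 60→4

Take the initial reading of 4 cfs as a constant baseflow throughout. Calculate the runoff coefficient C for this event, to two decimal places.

ΣQ_DR = 158.0 cfs; V = ΣQ_DR·Δt = 3.413 × 10^6 ft³.
Runoff depth d = V / A = 0.8027 in.
C = d / P = 0.8027 / 1.91 = 0.42.

C ≈ 0.42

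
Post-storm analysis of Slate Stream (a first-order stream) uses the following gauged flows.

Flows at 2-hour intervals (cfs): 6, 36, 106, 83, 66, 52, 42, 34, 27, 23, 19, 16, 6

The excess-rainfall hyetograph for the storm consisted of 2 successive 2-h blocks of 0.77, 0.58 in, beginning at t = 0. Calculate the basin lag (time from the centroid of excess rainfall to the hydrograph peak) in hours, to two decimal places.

t_L ≈ 2.14 h

Centroid of excess rainfall: t_c = Σ P_i·t̄_i / ΣP_i = 1.8593 h (block centres at 1, 3 h).
Hydrograph peak occurs at t = 4 h, so basin lag t_L = 4 − 1.8593 = 2.14 h.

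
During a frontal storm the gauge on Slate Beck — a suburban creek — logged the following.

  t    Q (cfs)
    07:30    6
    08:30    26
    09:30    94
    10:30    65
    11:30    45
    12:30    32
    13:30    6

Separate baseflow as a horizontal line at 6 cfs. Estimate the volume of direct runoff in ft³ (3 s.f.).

Direct-runoff ordinates (Q − Q_b): 0.0, 20.0, 88.0, 59.0, 39.0, 26.0, 0.0 cfs.
ΣQ_DR = 232.0 cfs.
With Δt = 1 h = 3600 s, V = ΣQ_DR · Δt = 232.0 × 3600 = 8.35 × 10^5 ft³.

V ≈ 8.35 × 10^5 ft³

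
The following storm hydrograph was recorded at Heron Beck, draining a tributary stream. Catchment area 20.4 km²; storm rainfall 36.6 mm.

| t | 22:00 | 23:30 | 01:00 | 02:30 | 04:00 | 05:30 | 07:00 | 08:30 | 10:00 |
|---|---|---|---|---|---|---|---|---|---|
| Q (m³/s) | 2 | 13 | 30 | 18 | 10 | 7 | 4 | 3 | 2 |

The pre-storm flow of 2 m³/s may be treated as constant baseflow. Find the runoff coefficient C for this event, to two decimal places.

C ≈ 0.51

ΣQ_DR = 71.00 m³/s; V = ΣQ_DR·Δt = 3.834 × 10^5 m³.
Runoff depth d = V / A = 18.79 mm.
C = d / P = 18.79 / 36.6 = 0.51.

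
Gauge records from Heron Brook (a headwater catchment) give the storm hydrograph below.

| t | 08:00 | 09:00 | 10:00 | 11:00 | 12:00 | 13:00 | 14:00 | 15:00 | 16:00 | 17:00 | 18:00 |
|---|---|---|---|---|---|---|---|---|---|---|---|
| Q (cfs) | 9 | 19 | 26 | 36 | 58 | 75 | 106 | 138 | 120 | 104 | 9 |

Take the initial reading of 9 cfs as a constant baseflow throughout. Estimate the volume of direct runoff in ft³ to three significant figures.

V ≈ 2.16 × 10^6 ft³

Direct-runoff ordinates (Q − Q_b): 0.0, 10.0, 17.0, 27.0, 49.0, 66.0, 97.0, 129.0, 111.0, 95.0, 0.0 cfs.
ΣQ_DR = 601.0 cfs.
With Δt = 1 h = 3600 s, V = ΣQ_DR · Δt = 601.0 × 3600 = 2.16 × 10^6 ft³.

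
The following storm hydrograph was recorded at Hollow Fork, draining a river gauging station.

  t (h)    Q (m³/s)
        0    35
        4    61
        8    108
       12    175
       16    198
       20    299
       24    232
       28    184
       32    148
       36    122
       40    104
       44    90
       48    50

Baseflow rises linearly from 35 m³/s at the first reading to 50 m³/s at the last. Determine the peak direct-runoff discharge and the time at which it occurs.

Q_p = 257.75 m³/s at t = 20 h

Subtracting baseflow gives direct-runoff ordinates: 0.00, 24.75, 70.50, 136.25, 158.00, 257.75, 189.50, 140.25, 103.00, 75.75, 56.50, 41.25, 0.00 m³/s.
The maximum is 257.75 m³/s, occurring at the reading for t = 20 h.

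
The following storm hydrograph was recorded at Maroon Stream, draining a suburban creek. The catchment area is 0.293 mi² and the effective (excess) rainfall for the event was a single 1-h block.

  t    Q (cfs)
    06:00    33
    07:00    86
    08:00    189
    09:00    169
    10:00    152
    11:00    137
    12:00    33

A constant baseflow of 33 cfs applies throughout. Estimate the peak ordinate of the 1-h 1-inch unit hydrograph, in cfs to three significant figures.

U_p ≈ 51.9 cfs

Direct runoff: 0.0, 53.0, 156.0, 136.0, 119.0, 104.0, 0.0 cfs; ΣQ_DR = 568.0 cfs, peak = 156.0 cfs.
Runoff depth d = ΣQ_DR·Δt / A = 568.0 × 3600 / (0.293 mi²) = 3.004 in.
The 1-inch UH is the DRH scaled by (1 in)/d, so U_p = 156.0 × 1/3.004 = 51.9 cfs.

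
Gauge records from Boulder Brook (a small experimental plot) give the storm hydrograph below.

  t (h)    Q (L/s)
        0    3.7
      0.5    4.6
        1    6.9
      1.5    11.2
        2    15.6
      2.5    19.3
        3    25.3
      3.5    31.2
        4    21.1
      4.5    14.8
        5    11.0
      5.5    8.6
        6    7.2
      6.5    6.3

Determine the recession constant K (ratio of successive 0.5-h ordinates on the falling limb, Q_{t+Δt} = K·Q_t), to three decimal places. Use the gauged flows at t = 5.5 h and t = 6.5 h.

Using the recession-limb readings at t = 5.5 h and t = 6.5 h: Q falls from 8.6 to 6.3 L/s over 2 intervals.
K = (Q₂/Q₁)^(1/2) = (6.3/8.6)^(1/2) = 0.856.

K ≈ 0.856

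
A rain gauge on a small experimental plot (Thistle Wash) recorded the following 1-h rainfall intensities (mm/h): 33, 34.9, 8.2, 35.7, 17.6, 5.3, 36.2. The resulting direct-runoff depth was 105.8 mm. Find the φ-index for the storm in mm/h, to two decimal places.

φ ≈ 10.32 mm/h

Only the 5 blocks with intensity above φ contribute runoff: 33, 34.9, 35.7, 17.6, 36.2 mm/h.
Σ(I−φ)·Δt = d  ⇒  (33+34.9+35.7+17.6+36.2 − 5φ)·1 = 105.8
φ = (157.4 − 105.8/1) / 5 = 10.32 mm/h.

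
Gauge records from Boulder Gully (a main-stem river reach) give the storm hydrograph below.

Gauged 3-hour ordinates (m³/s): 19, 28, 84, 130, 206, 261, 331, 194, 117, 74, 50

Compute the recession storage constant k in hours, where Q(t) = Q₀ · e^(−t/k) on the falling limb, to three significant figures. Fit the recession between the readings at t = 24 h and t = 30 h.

k ≈ 7.06 h

On the falling limb, Q drops from 117 to 50 m³/s between t = 24 h and t = 30 h (Δt = 6 h).
k = −Δt / ln(Q₂/Q₁) = −6 / ln(50/117) = 7.06 h.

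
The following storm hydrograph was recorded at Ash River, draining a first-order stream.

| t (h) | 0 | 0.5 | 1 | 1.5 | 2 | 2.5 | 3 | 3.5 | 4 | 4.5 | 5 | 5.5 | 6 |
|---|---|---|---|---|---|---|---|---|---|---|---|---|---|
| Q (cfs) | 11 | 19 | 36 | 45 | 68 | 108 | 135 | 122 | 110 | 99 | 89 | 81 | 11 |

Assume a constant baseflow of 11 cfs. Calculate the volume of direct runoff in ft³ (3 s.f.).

V ≈ 1.42 × 10^6 ft³

Direct-runoff ordinates (Q − Q_b): 0.0, 8.0, 25.0, 34.0, 57.0, 97.0, 124.0, 111.0, 99.0, 88.0, 78.0, 70.0, 0.0 cfs.
ΣQ_DR = 791.0 cfs.
With Δt = 0.5 h = 1800 s, V = ΣQ_DR · Δt = 791.0 × 1800 = 1.42 × 10^6 ft³.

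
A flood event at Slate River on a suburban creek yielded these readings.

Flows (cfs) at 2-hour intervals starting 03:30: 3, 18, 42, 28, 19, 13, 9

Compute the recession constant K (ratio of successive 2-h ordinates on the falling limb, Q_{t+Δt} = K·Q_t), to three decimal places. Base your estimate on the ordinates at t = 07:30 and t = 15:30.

K ≈ 0.680

Using the recession-limb readings at t = 07:30 and t = 15:30: Q falls from 42 to 9 cfs over 4 intervals.
K = (Q₂/Q₁)^(1/4) = (9/42)^(1/4) = 0.680.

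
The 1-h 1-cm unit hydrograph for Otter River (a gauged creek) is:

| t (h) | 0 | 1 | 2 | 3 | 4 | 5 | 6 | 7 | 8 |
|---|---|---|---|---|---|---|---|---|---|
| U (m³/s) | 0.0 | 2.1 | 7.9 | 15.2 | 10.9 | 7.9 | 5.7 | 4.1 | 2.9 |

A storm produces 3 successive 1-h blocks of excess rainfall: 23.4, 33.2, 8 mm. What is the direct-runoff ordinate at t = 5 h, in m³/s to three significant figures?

Q ≈ 66.8 m³/s

By discrete convolution, Q_j = Σ (P_i / 10 mm) · U_{j−i}.
At t = 5 h (j=5): Q = (23.4/10)·7.9 + (33.2/10)·10.9 + (8/10)·15.2 = 66.8 m³/s.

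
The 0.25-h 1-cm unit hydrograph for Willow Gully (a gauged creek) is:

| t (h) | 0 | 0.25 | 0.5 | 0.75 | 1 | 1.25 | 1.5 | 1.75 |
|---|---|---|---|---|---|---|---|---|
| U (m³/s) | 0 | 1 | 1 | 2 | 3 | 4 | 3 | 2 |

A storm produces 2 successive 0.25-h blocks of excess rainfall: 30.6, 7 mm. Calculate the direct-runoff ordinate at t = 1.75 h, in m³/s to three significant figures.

Q ≈ 8.22 m³/s

By discrete convolution, Q_j = Σ (P_i / 10 mm) · U_{j−i}.
At t = 1.75 h (j=7): Q = (30.6/10)·2 + (7/10)·3 = 8.22 m³/s.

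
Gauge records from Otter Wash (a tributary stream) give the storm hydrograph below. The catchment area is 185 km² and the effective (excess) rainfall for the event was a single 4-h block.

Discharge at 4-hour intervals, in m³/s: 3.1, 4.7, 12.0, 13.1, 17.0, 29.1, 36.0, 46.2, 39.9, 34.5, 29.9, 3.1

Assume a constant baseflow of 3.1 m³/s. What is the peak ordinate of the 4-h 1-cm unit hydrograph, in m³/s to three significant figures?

U_p ≈ 23.9 m³/s

Direct runoff: 0.0, 1.6, 8.9, 10.0, 13.9, 26.0, 32.9, 43.1, 36.8, 31.4, 26.8, 0.0 m³/s; ΣQ_DR = 231.4 m³/s, peak = 43.1 m³/s.
Runoff depth d = ΣQ_DR·Δt / A = 231.4 × 14400 / (185 km²) = 18.01 mm.
The 1-cm UH is the DRH scaled by (10 mm)/d, so U_p = 43.1 × 10/18.01 = 23.9 m³/s.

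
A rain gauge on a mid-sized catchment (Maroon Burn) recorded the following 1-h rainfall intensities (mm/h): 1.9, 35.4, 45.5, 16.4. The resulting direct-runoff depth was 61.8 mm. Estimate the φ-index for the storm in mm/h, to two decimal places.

Only the 3 blocks with intensity above φ contribute runoff: 35.4, 45.5, 16.4 mm/h.
Σ(I−φ)·Δt = d  ⇒  (35.4+45.5+16.4 − 3φ)·1 = 61.8
φ = (97.30 − 61.8/1) / 3 = 11.83 mm/h.

φ ≈ 11.83 mm/h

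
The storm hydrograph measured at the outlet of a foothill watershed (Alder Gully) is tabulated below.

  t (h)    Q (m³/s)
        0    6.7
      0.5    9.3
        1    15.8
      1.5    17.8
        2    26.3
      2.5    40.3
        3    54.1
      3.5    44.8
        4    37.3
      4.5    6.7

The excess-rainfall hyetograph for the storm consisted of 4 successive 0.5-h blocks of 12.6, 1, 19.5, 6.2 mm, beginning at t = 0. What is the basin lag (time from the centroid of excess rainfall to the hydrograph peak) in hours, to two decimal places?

t_L ≈ 2.00 h

Centroid of excess rainfall: t_c = Σ P_i·t̄_i / ΣP_i = 0.9955 h (block centres at 0.25, 0.75, 1.25, 1.75 h).
Hydrograph peak occurs at t = 3 h, so basin lag t_L = 3 − 0.9955 = 2.00 h.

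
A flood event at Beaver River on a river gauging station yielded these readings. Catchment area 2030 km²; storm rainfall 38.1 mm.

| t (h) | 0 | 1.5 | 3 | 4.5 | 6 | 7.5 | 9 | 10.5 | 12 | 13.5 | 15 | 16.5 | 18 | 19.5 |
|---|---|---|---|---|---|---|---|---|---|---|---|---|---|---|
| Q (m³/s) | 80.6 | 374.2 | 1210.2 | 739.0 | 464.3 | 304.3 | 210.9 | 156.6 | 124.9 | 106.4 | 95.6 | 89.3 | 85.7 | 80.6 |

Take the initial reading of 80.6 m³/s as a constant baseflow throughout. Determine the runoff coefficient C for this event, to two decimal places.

ΣQ_DR = 2994 m³/s; V = ΣQ_DR·Δt = 1.617 × 10^7 m³.
Runoff depth d = V / A = 7.965 mm.
C = d / P = 7.965 / 38.1 = 0.21.

C ≈ 0.21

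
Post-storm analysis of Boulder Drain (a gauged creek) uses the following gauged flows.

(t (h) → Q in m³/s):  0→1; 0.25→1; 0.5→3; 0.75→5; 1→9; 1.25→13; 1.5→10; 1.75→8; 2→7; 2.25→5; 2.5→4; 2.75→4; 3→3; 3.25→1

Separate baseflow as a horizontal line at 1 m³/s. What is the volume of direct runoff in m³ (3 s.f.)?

V ≈ 54000 m³

Direct-runoff ordinates (Q − Q_b): 0.0, 0.0, 2.0, 4.0, 8.0, 12.0, 9.0, 7.0, 6.0, 4.0, 3.0, 3.0, 2.0, 0.0 m³/s.
ΣQ_DR = 60.00 m³/s.
With Δt = 0.25 h = 900 s, V = ΣQ_DR · Δt = 60.00 × 900 = 54000 m³.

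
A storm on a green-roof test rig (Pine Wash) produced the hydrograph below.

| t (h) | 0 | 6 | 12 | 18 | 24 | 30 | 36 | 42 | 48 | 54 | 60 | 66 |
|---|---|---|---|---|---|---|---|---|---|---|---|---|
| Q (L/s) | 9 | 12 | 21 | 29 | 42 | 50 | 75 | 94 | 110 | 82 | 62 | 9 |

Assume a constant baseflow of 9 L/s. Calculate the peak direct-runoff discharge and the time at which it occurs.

Q_p = 101.0 L/s at t = 48 h

Subtracting baseflow gives direct-runoff ordinates: 0.0, 3.0, 12.0, 20.0, 33.0, 41.0, 66.0, 85.0, 101.0, 73.0, 53.0, 0.0 L/s.
The maximum is 101.0 L/s, occurring at the reading for t = 48 h.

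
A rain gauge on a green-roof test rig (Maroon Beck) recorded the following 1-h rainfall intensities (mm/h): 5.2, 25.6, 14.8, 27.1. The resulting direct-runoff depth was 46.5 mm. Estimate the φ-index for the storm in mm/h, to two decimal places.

Only the 3 blocks with intensity above φ contribute runoff: 25.6, 14.8, 27.1 mm/h.
Σ(I−φ)·Δt = d  ⇒  (25.6+14.8+27.1 − 3φ)·1 = 46.5
φ = (67.50 − 46.5/1) / 3 = 7.00 mm/h.

φ ≈ 7.00 mm/h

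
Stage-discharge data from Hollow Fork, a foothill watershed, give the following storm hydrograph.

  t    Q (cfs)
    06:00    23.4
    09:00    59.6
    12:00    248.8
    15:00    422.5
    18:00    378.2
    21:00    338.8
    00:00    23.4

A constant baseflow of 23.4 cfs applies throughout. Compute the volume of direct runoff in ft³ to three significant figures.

Direct-runoff ordinates (Q − Q_b): 0.0, 36.2, 225.4, 399.1, 354.8, 315.4, 0.0 cfs.
ΣQ_DR = 1331 cfs.
With Δt = 3 h = 10800 s, V = ΣQ_DR · Δt = 1331 × 10800 = 1.44 × 10^7 ft³.

V ≈ 1.44 × 10^7 ft³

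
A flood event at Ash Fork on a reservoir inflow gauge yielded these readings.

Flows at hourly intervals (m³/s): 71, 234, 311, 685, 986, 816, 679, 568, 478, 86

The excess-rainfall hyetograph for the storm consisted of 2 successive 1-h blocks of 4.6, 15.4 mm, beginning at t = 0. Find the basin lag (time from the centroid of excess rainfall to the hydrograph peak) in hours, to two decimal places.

Centroid of excess rainfall: t_c = Σ P_i·t̄_i / ΣP_i = 1.2700 h (block centres at 0.5, 1.5 h).
Hydrograph peak occurs at t = 4 h, so basin lag t_L = 4 − 1.2700 = 2.73 h.

t_L ≈ 2.73 h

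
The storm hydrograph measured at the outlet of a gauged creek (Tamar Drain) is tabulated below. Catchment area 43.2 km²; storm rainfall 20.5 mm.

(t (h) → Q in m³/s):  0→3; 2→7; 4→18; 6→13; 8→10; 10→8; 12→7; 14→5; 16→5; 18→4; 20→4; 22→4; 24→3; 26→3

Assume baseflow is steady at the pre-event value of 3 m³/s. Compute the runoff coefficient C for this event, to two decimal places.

ΣQ_DR = 52.00 m³/s; V = ΣQ_DR·Δt = 3.744 × 10^5 m³.
Runoff depth d = V / A = 8.667 mm.
C = d / P = 8.667 / 20.5 = 0.42.

C ≈ 0.42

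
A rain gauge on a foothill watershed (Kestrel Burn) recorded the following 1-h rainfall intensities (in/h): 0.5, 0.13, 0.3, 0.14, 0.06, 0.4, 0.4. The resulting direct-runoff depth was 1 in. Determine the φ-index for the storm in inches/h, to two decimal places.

Only the 4 blocks with intensity above φ contribute runoff: 0.5, 0.3, 0.4, 0.4 in/h.
Σ(I−φ)·Δt = d  ⇒  (0.5+0.3+0.4+0.4 − 4φ)·1 = 1
φ = (1.600 − 1/1) / 4 = 0.15 in/h.

φ ≈ 0.15 in/h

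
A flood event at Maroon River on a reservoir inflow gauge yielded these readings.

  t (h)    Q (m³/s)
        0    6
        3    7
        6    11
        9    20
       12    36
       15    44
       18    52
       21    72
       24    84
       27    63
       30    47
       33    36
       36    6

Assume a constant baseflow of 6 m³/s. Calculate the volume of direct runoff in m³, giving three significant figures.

V ≈ 4.38 × 10^6 m³

Direct-runoff ordinates (Q − Q_b): 0.0, 1.0, 5.0, 14.0, 30.0, 38.0, 46.0, 66.0, 78.0, 57.0, 41.0, 30.0, 0.0 m³/s.
ΣQ_DR = 406.0 m³/s.
With Δt = 3 h = 10800 s, V = ΣQ_DR · Δt = 406.0 × 10800 = 4.38 × 10^6 m³.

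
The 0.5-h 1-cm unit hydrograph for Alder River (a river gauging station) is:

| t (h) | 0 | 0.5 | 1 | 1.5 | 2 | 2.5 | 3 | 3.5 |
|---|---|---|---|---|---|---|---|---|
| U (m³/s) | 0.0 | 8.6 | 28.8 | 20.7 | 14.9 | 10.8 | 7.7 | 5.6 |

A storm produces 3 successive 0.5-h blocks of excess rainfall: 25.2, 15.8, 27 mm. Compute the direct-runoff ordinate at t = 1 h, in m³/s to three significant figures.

By discrete convolution, Q_j = Σ (P_i / 10 mm) · U_{j−i}.
At t = 1 h (j=2): Q = (25.2/10)·28.8 + (15.8/10)·8.6 + (27/10)·0.0 = 86.2 m³/s.

Q ≈ 86.2 m³/s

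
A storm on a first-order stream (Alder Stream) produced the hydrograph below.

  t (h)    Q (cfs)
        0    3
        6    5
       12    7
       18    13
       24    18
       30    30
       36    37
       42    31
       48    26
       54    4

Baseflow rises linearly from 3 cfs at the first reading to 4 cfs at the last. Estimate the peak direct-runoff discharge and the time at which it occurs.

Subtracting baseflow gives direct-runoff ordinates: 0.00, 1.89, 3.78, 9.67, 14.56, 26.44, 33.33, 27.22, 22.11, 0.00 cfs.
The maximum is 33.33 cfs, occurring at the reading for t = 36 h.

Q_p = 33.33 cfs at t = 36 h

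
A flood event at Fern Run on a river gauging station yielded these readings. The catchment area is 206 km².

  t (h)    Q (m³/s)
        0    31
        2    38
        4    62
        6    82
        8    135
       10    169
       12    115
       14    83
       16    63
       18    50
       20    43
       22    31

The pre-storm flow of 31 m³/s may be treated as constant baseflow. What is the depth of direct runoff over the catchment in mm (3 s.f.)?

Direct runoff: 0.0, 7.0, 31.0, 51.0, 104.0, 138.0, 84.0, 52.0, 32.0, 19.0, 12.0, 0.0 m³/s; ΣQ_DR = 530.0 m³/s.
V = ΣQ_DR · Δt = 530.0 × 7200 s = 3.816 × 10^6 m³.
Over A = 206 km², depth = V / A = 18.5 mm.

d ≈ 18.5 mm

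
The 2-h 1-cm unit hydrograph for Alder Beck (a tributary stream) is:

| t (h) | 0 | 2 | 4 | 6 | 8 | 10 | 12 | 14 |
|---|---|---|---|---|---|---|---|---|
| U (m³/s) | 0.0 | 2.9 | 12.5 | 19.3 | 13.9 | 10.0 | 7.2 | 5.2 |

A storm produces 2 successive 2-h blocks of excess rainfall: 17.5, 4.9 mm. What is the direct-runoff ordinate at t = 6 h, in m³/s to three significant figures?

Q ≈ 39.9 m³/s

By discrete convolution, Q_j = Σ (P_i / 10 mm) · U_{j−i}.
At t = 6 h (j=3): Q = (17.5/10)·19.3 + (4.9/10)·12.5 = 39.9 m³/s.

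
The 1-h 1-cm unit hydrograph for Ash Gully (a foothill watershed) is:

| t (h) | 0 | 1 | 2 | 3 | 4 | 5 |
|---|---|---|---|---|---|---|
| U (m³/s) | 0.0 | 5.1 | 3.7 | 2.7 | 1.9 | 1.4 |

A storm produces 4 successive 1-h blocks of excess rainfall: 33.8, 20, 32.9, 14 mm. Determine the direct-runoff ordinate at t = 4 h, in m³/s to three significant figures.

By discrete convolution, Q_j = Σ (P_i / 10 mm) · U_{j−i}.
At t = 4 h (j=4): Q = (33.8/10)·1.9 + (20/10)·2.7 + (32.9/10)·3.7 + (14/10)·5.1 = 31.1 m³/s.

Q ≈ 31.1 m³/s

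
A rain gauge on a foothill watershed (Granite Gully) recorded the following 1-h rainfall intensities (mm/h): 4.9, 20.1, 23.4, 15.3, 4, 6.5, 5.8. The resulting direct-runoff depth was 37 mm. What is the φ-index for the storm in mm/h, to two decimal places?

Only the 3 blocks with intensity above φ contribute runoff: 20.1, 23.4, 15.3 mm/h.
Σ(I−φ)·Δt = d  ⇒  (20.1+23.4+15.3 − 3φ)·1 = 37
φ = (58.80 − 37/1) / 3 = 7.27 mm/h.

φ ≈ 7.27 mm/h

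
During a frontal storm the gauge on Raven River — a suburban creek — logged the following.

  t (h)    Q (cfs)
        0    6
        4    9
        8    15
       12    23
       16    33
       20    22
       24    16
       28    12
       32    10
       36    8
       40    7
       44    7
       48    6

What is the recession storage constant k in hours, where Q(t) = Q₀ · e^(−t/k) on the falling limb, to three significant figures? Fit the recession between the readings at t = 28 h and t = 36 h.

On the falling limb, Q drops from 12 to 8 cfs between t = 28 h and t = 36 h (Δt = 8 h).
k = −Δt / ln(Q₂/Q₁) = −8 / ln(8/12) = 19.7 h.

k ≈ 19.7 h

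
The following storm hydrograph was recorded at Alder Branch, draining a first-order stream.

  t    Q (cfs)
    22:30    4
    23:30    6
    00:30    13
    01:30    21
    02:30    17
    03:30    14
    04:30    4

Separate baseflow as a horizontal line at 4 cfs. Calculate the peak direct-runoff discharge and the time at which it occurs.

Subtracting baseflow gives direct-runoff ordinates: 0.0, 2.0, 9.0, 17.0, 13.0, 10.0, 0.0 cfs.
The maximum is 17.0 cfs, occurring at the reading for t = 01:30.

Q_p = 17.0 cfs at t = 01:30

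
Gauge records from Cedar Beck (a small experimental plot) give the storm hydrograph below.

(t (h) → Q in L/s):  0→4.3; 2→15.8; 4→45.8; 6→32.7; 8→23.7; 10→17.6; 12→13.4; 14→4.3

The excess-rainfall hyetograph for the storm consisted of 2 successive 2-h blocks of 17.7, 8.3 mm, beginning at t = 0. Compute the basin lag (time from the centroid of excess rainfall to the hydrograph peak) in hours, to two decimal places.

t_L ≈ 2.36 h

Centroid of excess rainfall: t_c = Σ P_i·t̄_i / ΣP_i = 1.6385 h (block centres at 1, 3 h).
Hydrograph peak occurs at t = 4 h, so basin lag t_L = 4 − 1.6385 = 2.36 h.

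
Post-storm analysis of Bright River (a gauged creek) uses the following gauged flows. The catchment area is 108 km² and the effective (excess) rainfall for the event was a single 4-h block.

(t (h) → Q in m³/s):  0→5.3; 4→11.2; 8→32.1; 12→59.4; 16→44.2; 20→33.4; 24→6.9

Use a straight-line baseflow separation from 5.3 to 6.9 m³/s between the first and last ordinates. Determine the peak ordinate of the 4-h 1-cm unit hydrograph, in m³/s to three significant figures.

Direct runoff: 0.00, 5.63, 26.27, 53.30, 37.83, 26.77, 0.00 m³/s; ΣQ_DR = 149.8 m³/s, peak = 53.30 m³/s.
Runoff depth d = ΣQ_DR·Δt / A = 149.8 × 14400 / (108 km²) = 19.97 mm.
The 1-cm UH is the DRH scaled by (10 mm)/d, so U_p = 53.30 × 10/19.97 = 26.7 m³/s.

U_p ≈ 26.7 m³/s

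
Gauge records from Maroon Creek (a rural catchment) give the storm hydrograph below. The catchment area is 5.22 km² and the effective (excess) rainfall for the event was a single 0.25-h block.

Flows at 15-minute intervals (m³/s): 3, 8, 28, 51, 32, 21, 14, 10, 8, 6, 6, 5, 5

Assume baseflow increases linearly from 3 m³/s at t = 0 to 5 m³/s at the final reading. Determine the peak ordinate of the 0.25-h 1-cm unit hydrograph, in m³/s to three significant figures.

U_p ≈ 19.0 m³/s

Direct runoff: 0.00, 4.83, 24.67, 47.50, 28.33, 17.17, 10.00, 5.83, 3.67, 1.50, 1.33, 0.17, 0.00 m³/s; ΣQ_DR = 145.0 m³/s, peak = 47.50 m³/s.
Runoff depth d = ΣQ_DR·Δt / A = 145.0 × 900 / (5.22 km²) = 25.00 mm.
The 1-cm UH is the DRH scaled by (10 mm)/d, so U_p = 47.50 × 10/25.00 = 19.0 m³/s.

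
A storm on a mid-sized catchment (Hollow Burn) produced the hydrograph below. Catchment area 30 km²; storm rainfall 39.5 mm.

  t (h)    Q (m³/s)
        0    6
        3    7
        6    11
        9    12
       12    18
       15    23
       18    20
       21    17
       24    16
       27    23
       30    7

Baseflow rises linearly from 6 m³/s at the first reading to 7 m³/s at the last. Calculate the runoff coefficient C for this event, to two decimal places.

ΣQ_DR = 88.50 m³/s; V = ΣQ_DR·Δt = 9.558 × 10^5 m³.
Runoff depth d = V / A = 31.86 mm.
C = d / P = 31.86 / 39.5 = 0.81.

C ≈ 0.81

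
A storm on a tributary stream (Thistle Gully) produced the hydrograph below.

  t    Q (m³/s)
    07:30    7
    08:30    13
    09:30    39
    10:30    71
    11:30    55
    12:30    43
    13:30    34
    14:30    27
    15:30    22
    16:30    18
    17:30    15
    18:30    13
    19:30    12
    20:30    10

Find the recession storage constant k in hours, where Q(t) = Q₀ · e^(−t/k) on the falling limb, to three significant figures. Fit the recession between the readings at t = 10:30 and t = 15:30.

k ≈ 4.27 h

On the falling limb, Q drops from 71 to 22 m³/s between t = 10:30 and t = 15:30 (Δt = 5 h).
k = −Δt / ln(Q₂/Q₁) = −5 / ln(22/71) = 4.27 h.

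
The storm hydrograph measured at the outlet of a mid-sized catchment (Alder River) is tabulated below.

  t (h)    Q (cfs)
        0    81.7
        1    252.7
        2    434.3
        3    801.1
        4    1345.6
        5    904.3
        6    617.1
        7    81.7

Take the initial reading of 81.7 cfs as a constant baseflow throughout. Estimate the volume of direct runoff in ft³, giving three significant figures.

V ≈ 1.39 × 10^7 ft³

Direct-runoff ordinates (Q − Q_b): 0.0, 171.0, 352.6, 719.4, 1263.9, 822.6, 535.4, 0.0 cfs.
ΣQ_DR = 3865 cfs.
With Δt = 1 h = 3600 s, V = ΣQ_DR · Δt = 3865 × 3600 = 1.39 × 10^7 ft³.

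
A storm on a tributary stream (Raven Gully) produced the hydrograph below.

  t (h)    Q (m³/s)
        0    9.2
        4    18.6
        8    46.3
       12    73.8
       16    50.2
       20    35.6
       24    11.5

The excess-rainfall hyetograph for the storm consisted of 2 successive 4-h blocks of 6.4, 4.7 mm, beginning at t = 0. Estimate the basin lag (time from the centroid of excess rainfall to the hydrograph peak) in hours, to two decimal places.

Centroid of excess rainfall: t_c = Σ P_i·t̄_i / ΣP_i = 3.6937 h (block centres at 2, 6 h).
Hydrograph peak occurs at t = 12 h, so basin lag t_L = 12 − 3.6937 = 8.31 h.

t_L ≈ 8.31 h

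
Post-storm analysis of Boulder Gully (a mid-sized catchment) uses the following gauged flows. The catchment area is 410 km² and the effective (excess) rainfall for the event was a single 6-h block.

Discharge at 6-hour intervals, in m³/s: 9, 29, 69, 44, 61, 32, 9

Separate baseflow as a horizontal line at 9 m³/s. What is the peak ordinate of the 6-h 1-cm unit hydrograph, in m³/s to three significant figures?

U_p ≈ 59.9 m³/s

Direct runoff: 0.0, 20.0, 60.0, 35.0, 52.0, 23.0, 0.0 m³/s; ΣQ_DR = 190.0 m³/s, peak = 60.0 m³/s.
Runoff depth d = ΣQ_DR·Δt / A = 190.0 × 21600 / (410 km²) = 10.01 mm.
The 1-cm UH is the DRH scaled by (10 mm)/d, so U_p = 60.0 × 10/10.01 = 59.9 m³/s.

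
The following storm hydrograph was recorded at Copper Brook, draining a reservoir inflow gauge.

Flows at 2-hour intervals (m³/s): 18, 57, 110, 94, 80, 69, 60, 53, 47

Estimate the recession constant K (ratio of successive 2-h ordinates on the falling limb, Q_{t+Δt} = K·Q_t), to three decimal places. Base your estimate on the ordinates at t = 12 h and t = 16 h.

Using the recession-limb readings at t = 12 h and t = 16 h: Q falls from 60 to 47 m³/s over 2 intervals.
K = (Q₂/Q₁)^(1/2) = (47/60)^(1/2) = 0.885.

K ≈ 0.885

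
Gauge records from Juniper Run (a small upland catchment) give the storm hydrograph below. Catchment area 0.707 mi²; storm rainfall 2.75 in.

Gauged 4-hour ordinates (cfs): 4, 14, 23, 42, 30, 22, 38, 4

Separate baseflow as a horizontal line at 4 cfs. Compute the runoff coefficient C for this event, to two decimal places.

ΣQ_DR = 145.0 cfs; V = ΣQ_DR·Δt = 2.088 × 10^6 ft³.
Runoff depth d = V / A = 1.271 in.
C = d / P = 1.271 / 2.75 = 0.46.

C ≈ 0.46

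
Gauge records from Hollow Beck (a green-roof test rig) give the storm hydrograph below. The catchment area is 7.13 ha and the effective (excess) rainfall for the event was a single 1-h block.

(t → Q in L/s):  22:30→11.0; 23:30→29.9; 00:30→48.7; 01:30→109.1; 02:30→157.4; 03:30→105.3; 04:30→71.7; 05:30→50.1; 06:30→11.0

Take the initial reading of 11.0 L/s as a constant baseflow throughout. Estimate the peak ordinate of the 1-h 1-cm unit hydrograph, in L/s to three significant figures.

Direct runoff: 0.0, 18.9, 37.7, 98.1, 146.4, 94.3, 60.7, 39.1, 0.0 L/s; ΣQ_DR = 495.2 L/s, peak = 146.4 L/s.
Runoff depth d = ΣQ_DR·Δt / A = 495.2 × 3600 / (7.13 ha) = 25.00 mm.
The 1-cm UH is the DRH scaled by (10 mm)/d, so U_p = 146.4 × 10/25.00 = 58.6 L/s.

U_p ≈ 58.6 L/s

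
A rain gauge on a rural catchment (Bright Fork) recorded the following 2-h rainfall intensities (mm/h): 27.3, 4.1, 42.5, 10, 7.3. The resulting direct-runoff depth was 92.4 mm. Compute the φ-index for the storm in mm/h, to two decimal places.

φ ≈ 11.80 mm/h

Only the 2 blocks with intensity above φ contribute runoff: 27.3, 42.5 mm/h.
Σ(I−φ)·Δt = d  ⇒  (27.3+42.5 − 2φ)·2 = 92.4
φ = (69.80 − 92.4/2) / 2 = 11.80 mm/h.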